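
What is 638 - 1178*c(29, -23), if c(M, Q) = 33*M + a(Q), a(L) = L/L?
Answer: -1127886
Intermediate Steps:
a(L) = 1
c(M, Q) = 1 + 33*M (c(M, Q) = 33*M + 1 = 1 + 33*M)
638 - 1178*c(29, -23) = 638 - 1178*(1 + 33*29) = 638 - 1178*(1 + 957) = 638 - 1178*958 = 638 - 1128524 = -1127886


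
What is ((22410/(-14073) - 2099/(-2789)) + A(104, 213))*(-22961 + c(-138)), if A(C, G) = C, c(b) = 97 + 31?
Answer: -30816907224075/13083199 ≈ -2.3555e+6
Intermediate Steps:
c(b) = 128
((22410/(-14073) - 2099/(-2789)) + A(104, 213))*(-22961 + c(-138)) = ((22410/(-14073) - 2099/(-2789)) + 104)*(-22961 + 128) = ((22410*(-1/14073) - 2099*(-1/2789)) + 104)*(-22833) = ((-7470/4691 + 2099/2789) + 104)*(-22833) = (-10987421/13083199 + 104)*(-22833) = (1349665275/13083199)*(-22833) = -30816907224075/13083199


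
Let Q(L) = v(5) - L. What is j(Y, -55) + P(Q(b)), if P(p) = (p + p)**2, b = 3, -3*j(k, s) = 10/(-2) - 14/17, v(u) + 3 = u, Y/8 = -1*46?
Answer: 101/17 ≈ 5.9412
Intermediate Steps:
Y = -368 (Y = 8*(-1*46) = 8*(-46) = -368)
v(u) = -3 + u
j(k, s) = 33/17 (j(k, s) = -(10/(-2) - 14/17)/3 = -(10*(-1/2) - 14*1/17)/3 = -(-5 - 14/17)/3 = -1/3*(-99/17) = 33/17)
Q(L) = 2 - L (Q(L) = (-3 + 5) - L = 2 - L)
P(p) = 4*p**2 (P(p) = (2*p)**2 = 4*p**2)
j(Y, -55) + P(Q(b)) = 33/17 + 4*(2 - 1*3)**2 = 33/17 + 4*(2 - 3)**2 = 33/17 + 4*(-1)**2 = 33/17 + 4*1 = 33/17 + 4 = 101/17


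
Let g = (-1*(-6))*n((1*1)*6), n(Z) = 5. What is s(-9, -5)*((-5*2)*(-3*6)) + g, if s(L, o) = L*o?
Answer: 8130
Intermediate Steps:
g = 30 (g = -1*(-6)*5 = 6*5 = 30)
s(-9, -5)*((-5*2)*(-3*6)) + g = (-9*(-5))*((-5*2)*(-3*6)) + 30 = 45*(-10*(-18)) + 30 = 45*180 + 30 = 8100 + 30 = 8130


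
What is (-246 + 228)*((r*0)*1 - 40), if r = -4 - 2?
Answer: 720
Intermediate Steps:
r = -6
(-246 + 228)*((r*0)*1 - 40) = (-246 + 228)*(-6*0*1 - 40) = -18*(0*1 - 40) = -18*(0 - 40) = -18*(-40) = 720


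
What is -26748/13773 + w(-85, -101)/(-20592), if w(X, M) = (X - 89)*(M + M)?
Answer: -28746895/7878156 ≈ -3.6489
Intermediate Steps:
w(X, M) = 2*M*(-89 + X) (w(X, M) = (-89 + X)*(2*M) = 2*M*(-89 + X))
-26748/13773 + w(-85, -101)/(-20592) = -26748/13773 + (2*(-101)*(-89 - 85))/(-20592) = -26748*1/13773 + (2*(-101)*(-174))*(-1/20592) = -8916/4591 + 35148*(-1/20592) = -8916/4591 - 2929/1716 = -28746895/7878156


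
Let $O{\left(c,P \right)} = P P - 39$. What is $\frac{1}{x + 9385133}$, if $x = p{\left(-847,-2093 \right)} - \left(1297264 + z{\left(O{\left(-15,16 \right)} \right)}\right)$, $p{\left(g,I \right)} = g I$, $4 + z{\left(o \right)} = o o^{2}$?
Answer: $- \frac{1}{357669} \approx -2.7959 \cdot 10^{-6}$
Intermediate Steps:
$O{\left(c,P \right)} = -39 + P^{2}$ ($O{\left(c,P \right)} = P^{2} - 39 = -39 + P^{2}$)
$z{\left(o \right)} = -4 + o^{3}$ ($z{\left(o \right)} = -4 + o o^{2} = -4 + o^{3}$)
$p{\left(g,I \right)} = I g$
$x = -9742802$ ($x = \left(-2093\right) \left(-847\right) - \left(1297260 + \left(-39 + 16^{2}\right)^{3}\right) = 1772771 - \left(1297260 + \left(-39 + 256\right)^{3}\right) = 1772771 - 11515573 = -9742802$)
$\frac{1}{x + 9385133} = \frac{1}{-9742802 + 9385133} = \frac{1}{-357669} = - \frac{1}{357669}$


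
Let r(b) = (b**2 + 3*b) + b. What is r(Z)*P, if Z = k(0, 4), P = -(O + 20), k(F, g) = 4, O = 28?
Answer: -1536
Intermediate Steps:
P = -48 (P = -(28 + 20) = -1*48 = -48)
Z = 4
r(b) = b**2 + 4*b
r(Z)*P = (4*(4 + 4))*(-48) = (4*8)*(-48) = 32*(-48) = -1536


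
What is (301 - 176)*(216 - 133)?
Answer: 10375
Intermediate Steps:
(301 - 176)*(216 - 133) = 125*83 = 10375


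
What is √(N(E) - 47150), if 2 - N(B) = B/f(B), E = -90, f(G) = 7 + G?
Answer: I*√324810042/83 ≈ 217.14*I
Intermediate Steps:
N(B) = 2 - B/(7 + B)
√(N(E) - 47150) = √((14 - 90)/(7 - 90) - 47150) = √(-76/(-83) - 47150) = √(-1/83*(-76) - 47150) = √(76/83 - 47150) = √(-3913374/83) = I*√324810042/83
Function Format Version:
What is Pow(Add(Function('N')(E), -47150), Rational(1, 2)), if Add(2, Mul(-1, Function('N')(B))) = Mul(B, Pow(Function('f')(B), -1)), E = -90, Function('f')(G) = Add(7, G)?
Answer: Mul(Rational(1, 83), I, Pow(324810042, Rational(1, 2))) ≈ Mul(217.14, I)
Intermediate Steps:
Function('N')(B) = Add(2, Mul(-1, B, Pow(Add(7, B), -1))) (Function('N')(B) = Add(2, Mul(-1, Mul(B, Pow(Add(7, B), -1)))) = Add(2, Mul(-1, B, Pow(Add(7, B), -1))))
Pow(Add(Function('N')(E), -47150), Rational(1, 2)) = Pow(Add(Mul(Pow(Add(7, -90), -1), Add(14, -90)), -47150), Rational(1, 2)) = Pow(Add(Mul(Pow(-83, -1), -76), -47150), Rational(1, 2)) = Pow(Add(Mul(Rational(-1, 83), -76), -47150), Rational(1, 2)) = Pow(Add(Rational(76, 83), -47150), Rational(1, 2)) = Pow(Rational(-3913374, 83), Rational(1, 2)) = Mul(Rational(1, 83), I, Pow(324810042, Rational(1, 2)))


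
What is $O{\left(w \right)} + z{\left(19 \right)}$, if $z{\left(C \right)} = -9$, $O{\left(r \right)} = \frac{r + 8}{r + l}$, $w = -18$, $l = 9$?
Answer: $- \frac{71}{9} \approx -7.8889$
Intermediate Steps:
$O{\left(r \right)} = \frac{8 + r}{9 + r}$ ($O{\left(r \right)} = \frac{r + 8}{r + 9} = \frac{8 + r}{9 + r}$)
$O{\left(w \right)} + z{\left(19 \right)} = \frac{8 - 18}{9 - 18} - 9 = \frac{1}{-9} \left(-10\right) - 9 = \left(- \frac{1}{9}\right) \left(-10\right) - 9 = \frac{10}{9} - 9 = - \frac{71}{9}$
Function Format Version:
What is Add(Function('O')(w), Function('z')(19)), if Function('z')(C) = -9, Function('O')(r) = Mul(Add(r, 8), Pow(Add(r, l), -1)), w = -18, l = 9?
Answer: Rational(-71, 9) ≈ -7.8889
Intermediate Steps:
Function('O')(r) = Mul(Pow(Add(9, r), -1), Add(8, r)) (Function('O')(r) = Mul(Add(r, 8), Pow(Add(r, 9), -1)) = Mul(Add(8, r), Pow(Add(9, r), -1)) = Mul(Pow(Add(9, r), -1), Add(8, r)))
Add(Function('O')(w), Function('z')(19)) = Add(Mul(Pow(Add(9, -18), -1), Add(8, -18)), -9) = Add(Mul(Pow(-9, -1), -10), -9) = Add(Mul(Rational(-1, 9), -10), -9) = Add(Rational(10, 9), -9) = Rational(-71, 9)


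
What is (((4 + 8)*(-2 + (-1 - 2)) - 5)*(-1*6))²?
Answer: 152100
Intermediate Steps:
(((4 + 8)*(-2 + (-1 - 2)) - 5)*(-1*6))² = ((12*(-2 - 3) - 5)*(-6))² = ((12*(-5) - 5)*(-6))² = ((-60 - 5)*(-6))² = (-65*(-6))² = 390² = 152100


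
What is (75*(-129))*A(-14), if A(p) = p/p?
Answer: -9675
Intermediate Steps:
A(p) = 1
(75*(-129))*A(-14) = (75*(-129))*1 = -9675*1 = -9675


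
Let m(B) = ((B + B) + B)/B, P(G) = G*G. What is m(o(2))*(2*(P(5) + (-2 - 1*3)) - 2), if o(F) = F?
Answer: 114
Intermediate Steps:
P(G) = G**2
m(B) = 3 (m(B) = (2*B + B)/B = (3*B)/B = 3)
m(o(2))*(2*(P(5) + (-2 - 1*3)) - 2) = 3*(2*(5**2 + (-2 - 1*3)) - 2) = 3*(2*(25 + (-2 - 3)) - 2) = 3*(2*(25 - 5) - 2) = 3*(2*20 - 2) = 3*(40 - 2) = 3*38 = 114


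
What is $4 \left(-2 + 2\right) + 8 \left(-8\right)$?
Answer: $-64$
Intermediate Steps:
$4 \left(-2 + 2\right) + 8 \left(-8\right) = 4 \cdot 0 - 64 = 0 - 64 = -64$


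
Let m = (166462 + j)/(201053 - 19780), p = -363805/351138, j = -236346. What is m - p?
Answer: 41409095773/63651838674 ≈ 0.65056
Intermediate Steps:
p = -363805/351138 (p = -363805*1/351138 = -363805/351138 ≈ -1.0361)
m = -69884/181273 (m = (166462 - 236346)/(201053 - 19780) = -69884/181273 ≈ -0.38552)
m - p = -69884/181273 - 1*(-363805/351138) = -69884/181273 + 363805/351138 = 41409095773/63651838674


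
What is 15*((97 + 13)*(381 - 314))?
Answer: 110550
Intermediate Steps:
15*((97 + 13)*(381 - 314)) = 15*(110*67) = 15*7370 = 110550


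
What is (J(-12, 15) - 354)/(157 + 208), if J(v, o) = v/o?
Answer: -1774/1825 ≈ -0.97205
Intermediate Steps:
(J(-12, 15) - 354)/(157 + 208) = (-12/15 - 354)/(157 + 208) = (-12*1/15 - 354)/365 = (-⅘ - 354)*(1/365) = -1774/5*1/365 = -1774/1825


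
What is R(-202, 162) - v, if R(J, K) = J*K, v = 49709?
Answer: -82433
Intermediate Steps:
R(-202, 162) - v = -202*162 - 1*49709 = -32724 - 49709 = -82433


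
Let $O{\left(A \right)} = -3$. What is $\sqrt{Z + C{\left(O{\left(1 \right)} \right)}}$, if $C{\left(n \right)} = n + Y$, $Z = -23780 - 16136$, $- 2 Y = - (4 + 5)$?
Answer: $\frac{i \sqrt{159658}}{2} \approx 199.79 i$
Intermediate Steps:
$Y = \frac{9}{2}$ ($Y = - \frac{\left(-1\right) \left(4 + 5\right)}{2} = - \frac{\left(-1\right) 9}{2} = \left(- \frac{1}{2}\right) \left(-9\right) = \frac{9}{2} \approx 4.5$)
$Z = -39916$
$C{\left(n \right)} = \frac{9}{2} + n$ ($C{\left(n \right)} = n + \frac{9}{2} = \frac{9}{2} + n$)
$\sqrt{Z + C{\left(O{\left(1 \right)} \right)}} = \sqrt{-39916 + \left(\frac{9}{2} - 3\right)} = \sqrt{-39916 + \frac{3}{2}} = \sqrt{- \frac{79829}{2}} = \frac{i \sqrt{159658}}{2}$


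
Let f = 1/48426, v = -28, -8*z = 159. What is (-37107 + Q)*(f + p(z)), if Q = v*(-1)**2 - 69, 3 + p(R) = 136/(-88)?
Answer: 45040817978/266343 ≈ 1.6911e+5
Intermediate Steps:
z = -159/8 (z = -1/8*159 = -159/8 ≈ -19.875)
p(R) = -50/11 (p(R) = -3 + 136/(-88) = -3 + 136*(-1/88) = -3 - 17/11 = -50/11)
Q = -97 (Q = -28*(-1)**2 - 69 = -28*1 - 69 = -28 - 69 = -97)
f = 1/48426 ≈ 2.0650e-5
(-37107 + Q)*(f + p(z)) = (-37107 - 97)*(1/48426 - 50/11) = -37204*(-2421289/532686) = 45040817978/266343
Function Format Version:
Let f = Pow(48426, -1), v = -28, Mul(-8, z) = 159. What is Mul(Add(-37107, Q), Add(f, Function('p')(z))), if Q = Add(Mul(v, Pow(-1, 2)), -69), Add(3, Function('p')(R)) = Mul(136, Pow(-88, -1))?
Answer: Rational(45040817978, 266343) ≈ 1.6911e+5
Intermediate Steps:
z = Rational(-159, 8) (z = Mul(Rational(-1, 8), 159) = Rational(-159, 8) ≈ -19.875)
Function('p')(R) = Rational(-50, 11) (Function('p')(R) = Add(-3, Mul(136, Pow(-88, -1))) = Add(-3, Mul(136, Rational(-1, 88))) = Add(-3, Rational(-17, 11)) = Rational(-50, 11))
Q = -97 (Q = Add(Mul(-28, Pow(-1, 2)), -69) = Add(Mul(-28, 1), -69) = Add(-28, -69) = -97)
f = Rational(1, 48426) ≈ 2.0650e-5
Mul(Add(-37107, Q), Add(f, Function('p')(z))) = Mul(Add(-37107, -97), Add(Rational(1, 48426), Rational(-50, 11))) = Mul(-37204, Rational(-2421289, 532686)) = Rational(45040817978, 266343)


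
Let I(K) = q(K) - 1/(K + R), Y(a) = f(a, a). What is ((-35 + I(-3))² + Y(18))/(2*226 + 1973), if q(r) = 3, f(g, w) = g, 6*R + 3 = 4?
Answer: 294646/700825 ≈ 0.42043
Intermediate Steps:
R = ⅙ (R = -½ + (⅙)*4 = -½ + ⅔ = ⅙ ≈ 0.16667)
Y(a) = a
I(K) = 3 - 1/(⅙ + K) (I(K) = 3 - 1/(K + ⅙) = 3 - 1/(⅙ + K))
((-35 + I(-3))² + Y(18))/(2*226 + 1973) = ((-35 + 3*(-1 + 6*(-3))/(1 + 6*(-3)))² + 18)/(2*226 + 1973) = ((-35 + 3*(-1 - 18)/(1 - 18))² + 18)/(452 + 1973) = ((-35 + 3*(-19)/(-17))² + 18)/2425 = ((-35 + 3*(-1/17)*(-19))² + 18)*(1/2425) = ((-35 + 57/17)² + 18)*(1/2425) = ((-538/17)² + 18)*(1/2425) = (289444/289 + 18)*(1/2425) = (294646/289)*(1/2425) = 294646/700825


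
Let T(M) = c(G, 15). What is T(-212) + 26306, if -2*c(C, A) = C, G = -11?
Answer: 52623/2 ≈ 26312.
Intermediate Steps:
c(C, A) = -C/2
T(M) = 11/2 (T(M) = -½*(-11) = 11/2)
T(-212) + 26306 = 11/2 + 26306 = 52623/2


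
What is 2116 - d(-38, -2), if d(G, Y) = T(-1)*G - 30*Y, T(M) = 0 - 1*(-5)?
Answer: 2246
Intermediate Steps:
T(M) = 5 (T(M) = 0 + 5 = 5)
d(G, Y) = -30*Y + 5*G (d(G, Y) = 5*G - 30*Y = -30*Y + 5*G)
2116 - d(-38, -2) = 2116 - (-30*(-2) + 5*(-38)) = 2116 - (60 - 190) = 2116 - 1*(-130) = 2116 + 130 = 2246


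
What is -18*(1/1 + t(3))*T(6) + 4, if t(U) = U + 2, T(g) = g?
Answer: -644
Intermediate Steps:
t(U) = 2 + U
-18*(1/1 + t(3))*T(6) + 4 = -18*(1/1 + (2 + 3))*6 + 4 = -18*(1 + 5)*6 + 4 = -108*6 + 4 = -18*36 + 4 = -648 + 4 = -644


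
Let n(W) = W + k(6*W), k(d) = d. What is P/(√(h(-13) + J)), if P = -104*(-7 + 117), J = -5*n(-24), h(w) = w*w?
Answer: -11440*√1009/1009 ≈ -360.15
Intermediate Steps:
n(W) = 7*W (n(W) = W + 6*W = 7*W)
h(w) = w²
J = 840 (J = -35*(-24) = -5*(-168) = 840)
P = -11440 (P = -104*110 = -11440)
P/(√(h(-13) + J)) = -11440/√((-13)² + 840) = -11440/√(169 + 840) = -11440*√1009/1009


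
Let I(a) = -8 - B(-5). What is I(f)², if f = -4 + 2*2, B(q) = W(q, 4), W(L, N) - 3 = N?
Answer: 225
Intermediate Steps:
W(L, N) = 3 + N
B(q) = 7 (B(q) = 3 + 4 = 7)
f = 0 (f = -4 + 4 = 0)
I(a) = -15 (I(a) = -8 - 1*7 = -8 - 7 = -15)
I(f)² = (-15)² = 225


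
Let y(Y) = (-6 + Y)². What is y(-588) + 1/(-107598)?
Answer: 37964447927/107598 ≈ 3.5284e+5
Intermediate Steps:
y(-588) + 1/(-107598) = (-6 - 588)² + 1/(-107598) = (-594)² - 1/107598 = 352836 - 1/107598 = 37964447927/107598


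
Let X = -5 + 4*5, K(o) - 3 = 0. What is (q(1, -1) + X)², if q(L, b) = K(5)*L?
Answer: 324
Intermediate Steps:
K(o) = 3 (K(o) = 3 + 0 = 3)
X = 15 (X = -5 + 20 = 15)
q(L, b) = 3*L
(q(1, -1) + X)² = (3*1 + 15)² = (3 + 15)² = 18² = 324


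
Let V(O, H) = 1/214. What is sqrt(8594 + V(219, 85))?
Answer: 7*sqrt(8032062)/214 ≈ 92.704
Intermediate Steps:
V(O, H) = 1/214
sqrt(8594 + V(219, 85)) = sqrt(8594 + 1/214) = sqrt(1839117/214) = 7*sqrt(8032062)/214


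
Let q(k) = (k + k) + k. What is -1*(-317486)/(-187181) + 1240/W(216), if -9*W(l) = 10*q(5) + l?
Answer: -367523306/11418041 ≈ -32.188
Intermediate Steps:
q(k) = 3*k (q(k) = 2*k + k = 3*k)
W(l) = -50/3 - l/9 (W(l) = -(10*(3*5) + l)/9 = -(10*15 + l)/9 = -(150 + l)/9 = -50/3 - l/9)
-1*(-317486)/(-187181) + 1240/W(216) = -1*(-317486)/(-187181) + 1240/(-50/3 - 1/9*216) = 317486*(-1/187181) + 1240/(-50/3 - 24) = -317486/187181 + 1240/(-122/3) = -317486/187181 + 1240*(-3/122) = -317486/187181 - 1860/61 = -367523306/11418041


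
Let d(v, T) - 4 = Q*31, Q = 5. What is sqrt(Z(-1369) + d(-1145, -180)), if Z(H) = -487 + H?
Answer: I*sqrt(1697) ≈ 41.195*I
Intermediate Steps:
d(v, T) = 159 (d(v, T) = 4 + 5*31 = 4 + 155 = 159)
sqrt(Z(-1369) + d(-1145, -180)) = sqrt((-487 - 1369) + 159) = sqrt(-1856 + 159) = sqrt(-1697) = I*sqrt(1697)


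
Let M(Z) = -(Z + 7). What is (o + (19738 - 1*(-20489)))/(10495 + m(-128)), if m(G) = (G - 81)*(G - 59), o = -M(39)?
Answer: 40273/49578 ≈ 0.81232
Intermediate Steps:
M(Z) = -7 - Z (M(Z) = -(7 + Z) = -7 - Z)
o = 46 (o = -(-7 - 1*39) = -(-7 - 39) = -1*(-46) = 46)
m(G) = (-81 + G)*(-59 + G)
(o + (19738 - 1*(-20489)))/(10495 + m(-128)) = (46 + (19738 - 1*(-20489)))/(10495 + (4779 + (-128)² - 140*(-128))) = (46 + (19738 + 20489))/(10495 + (4779 + 16384 + 17920)) = (46 + 40227)/(10495 + 39083) = 40273/49578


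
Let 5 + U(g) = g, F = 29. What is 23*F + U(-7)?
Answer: 655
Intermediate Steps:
U(g) = -5 + g
23*F + U(-7) = 23*29 + (-5 - 7) = 667 - 12 = 655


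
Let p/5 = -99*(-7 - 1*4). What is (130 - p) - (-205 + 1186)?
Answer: -6296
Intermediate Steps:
p = 5445 (p = 5*(-99*(-7 - 1*4)) = 5*(-99*(-7 - 4)) = 5*(-99*(-11)) = 5*1089 = 5445)
(130 - p) - (-205 + 1186) = (130 - 1*5445) - (-205 + 1186) = (130 - 5445) - 1*981 = -5315 - 981 = -6296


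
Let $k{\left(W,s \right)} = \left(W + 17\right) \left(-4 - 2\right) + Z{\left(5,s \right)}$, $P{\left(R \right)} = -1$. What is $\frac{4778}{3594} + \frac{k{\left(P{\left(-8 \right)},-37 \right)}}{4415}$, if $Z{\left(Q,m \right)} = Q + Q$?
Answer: $\frac{10392893}{7933755} \approx 1.31$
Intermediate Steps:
$Z{\left(Q,m \right)} = 2 Q$
$k{\left(W,s \right)} = -92 - 6 W$ ($k{\left(W,s \right)} = \left(W + 17\right) \left(-4 - 2\right) + 2 \cdot 5 = \left(17 + W\right) \left(-6\right) + 10 = \left(-102 - 6 W\right) + 10 = -92 - 6 W$)
$\frac{4778}{3594} + \frac{k{\left(P{\left(-8 \right)},-37 \right)}}{4415} = \frac{4778}{3594} + \frac{-92 - -6}{4415} = 4778 \cdot \frac{1}{3594} + \left(-92 + 6\right) \frac{1}{4415} = \frac{2389}{1797} - \frac{86}{4415} = \frac{10392893}{7933755}$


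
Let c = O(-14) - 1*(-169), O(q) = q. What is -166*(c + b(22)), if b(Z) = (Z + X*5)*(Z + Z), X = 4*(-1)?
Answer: -40338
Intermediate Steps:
X = -4
b(Z) = 2*Z*(-20 + Z) (b(Z) = (Z - 4*5)*(Z + Z) = (Z - 20)*(2*Z) = (-20 + Z)*(2*Z) = 2*Z*(-20 + Z))
c = 155 (c = -14 - 1*(-169) = -14 + 169 = 155)
-166*(c + b(22)) = -166*(155 + 2*22*(-20 + 22)) = -166*(155 + 2*22*2) = -166*(155 + 88) = -166*243 = -40338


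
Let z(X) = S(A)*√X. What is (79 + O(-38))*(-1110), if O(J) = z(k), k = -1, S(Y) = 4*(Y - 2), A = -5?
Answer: -87690 + 31080*I ≈ -87690.0 + 31080.0*I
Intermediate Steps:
S(Y) = -8 + 4*Y (S(Y) = 4*(-2 + Y) = -8 + 4*Y)
z(X) = -28*√X (z(X) = (-8 + 4*(-5))*√X = (-8 - 20)*√X = -28*√X)
O(J) = -28*I
(79 + O(-38))*(-1110) = (79 - 28*I)*(-1110) = -87690 + 31080*I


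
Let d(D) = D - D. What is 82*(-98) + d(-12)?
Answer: -8036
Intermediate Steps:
d(D) = 0
82*(-98) + d(-12) = 82*(-98) + 0 = -8036 + 0 = -8036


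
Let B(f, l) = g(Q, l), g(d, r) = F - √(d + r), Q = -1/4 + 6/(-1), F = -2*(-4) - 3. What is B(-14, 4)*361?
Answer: 1805 - 1083*I/2 ≈ 1805.0 - 541.5*I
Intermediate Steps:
F = 5 (F = 8 - 3 = 5)
Q = -25/4 (Q = -1*¼ + 6*(-1) = -¼ - 6 = -25/4 ≈ -6.2500)
g(d, r) = 5 - √(d + r)
B(f, l) = 5 - √(-25/4 + l)
B(-14, 4)*361 = (5 - √(-25 + 4*4)/2)*361 = (5 - √(-25 + 16)/2)*361 = (5 - 3*I/2)*361 = 1805 - 1083*I/2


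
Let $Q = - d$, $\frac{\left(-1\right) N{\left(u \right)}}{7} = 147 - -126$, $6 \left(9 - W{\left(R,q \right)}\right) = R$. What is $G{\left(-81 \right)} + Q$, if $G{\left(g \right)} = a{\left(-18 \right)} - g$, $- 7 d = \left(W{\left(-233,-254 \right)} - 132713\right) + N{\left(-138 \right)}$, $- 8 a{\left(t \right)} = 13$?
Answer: $- \frac{459499}{24} \approx -19146.0$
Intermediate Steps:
$W{\left(R,q \right)} = 9 - \frac{R}{6}$
$a{\left(t \right)} = - \frac{13}{8}$ ($a{\left(t \right)} = \left(- \frac{1}{8}\right) 13 = - \frac{13}{8}$)
$N{\left(u \right)} = -1911$ ($N{\left(u \right)} = - 7 \left(147 - -126\right) = - 7 \left(147 + 126\right) = \left(-7\right) 273 = -1911$)
$d = \frac{115351}{6}$ ($d = - \frac{\left(\left(9 - - \frac{233}{6}\right) - 132713\right) - 1911}{7} = - \frac{\left(\left(9 + \frac{233}{6}\right) - 132713\right) - 1911}{7} = - \frac{\left(\frac{287}{6} - 132713\right) - 1911}{7} = - \frac{- \frac{795991}{6} - 1911}{7} = \left(- \frac{1}{7}\right) \left(- \frac{807457}{6}\right) = \frac{115351}{6} \approx 19225.0$)
$Q = - \frac{115351}{6}$ ($Q = \left(-1\right) \frac{115351}{6} = - \frac{115351}{6} \approx -19225.0$)
$G{\left(g \right)} = - \frac{13}{8} - g$
$G{\left(-81 \right)} + Q = \left(- \frac{13}{8} - -81\right) - \frac{115351}{6} = \left(- \frac{13}{8} + 81\right) - \frac{115351}{6} = \frac{635}{8} - \frac{115351}{6} = - \frac{459499}{24}$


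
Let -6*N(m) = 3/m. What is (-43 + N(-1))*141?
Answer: -11985/2 ≈ -5992.5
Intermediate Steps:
N(m) = -1/(2*m)
(-43 + N(-1))*141 = (-43 - 1/2/(-1))*141 = (-43 - 1/2*(-1))*141 = (-43 + 1/2)*141 = -85/2*141 = -11985/2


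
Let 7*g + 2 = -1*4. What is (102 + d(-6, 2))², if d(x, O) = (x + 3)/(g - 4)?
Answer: 12173121/1156 ≈ 10530.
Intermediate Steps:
g = -6/7 (g = -2/7 + (-1*4)/7 = -2/7 + (⅐)*(-4) = -2/7 - 4/7 = -6/7 ≈ -0.85714)
d(x, O) = -21/34 - 7*x/34 (d(x, O) = (x + 3)/(-6/7 - 4) = (3 + x)/(-34/7) = (3 + x)*(-7/34) = -21/34 - 7*x/34)
(102 + d(-6, 2))² = (102 + (-21/34 - 7/34*(-6)))² = (102 + (-21/34 + 21/17))² = (102 + 21/34)² = (3489/34)² = 12173121/1156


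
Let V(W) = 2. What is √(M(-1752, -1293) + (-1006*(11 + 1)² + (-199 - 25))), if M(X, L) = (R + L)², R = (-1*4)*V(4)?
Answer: √1547513 ≈ 1244.0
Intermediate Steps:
R = -8 (R = -1*4*2 = -4*2 = -8)
M(X, L) = (-8 + L)²
√(M(-1752, -1293) + (-1006*(11 + 1)² + (-199 - 25))) = √((-8 - 1293)² + (-1006*(11 + 1)² + (-199 - 25))) = √((-1301)² + (-1006*12² - 224)) = √(1692601 + (-1006*144 - 224)) = √(1692601 + (-144864 - 224)) = √(1692601 - 145088) = √1547513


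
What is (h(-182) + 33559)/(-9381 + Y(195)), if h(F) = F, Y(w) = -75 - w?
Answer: -33377/9651 ≈ -3.4584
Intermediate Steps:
(h(-182) + 33559)/(-9381 + Y(195)) = (-182 + 33559)/(-9381 + (-75 - 1*195)) = 33377/(-9381 + (-75 - 195)) = 33377/(-9381 - 270) = 33377/(-9651) = 33377*(-1/9651) = -33377/9651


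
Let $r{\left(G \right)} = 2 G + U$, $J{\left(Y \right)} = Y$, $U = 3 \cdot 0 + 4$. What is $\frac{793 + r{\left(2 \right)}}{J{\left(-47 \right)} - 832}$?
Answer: $- \frac{267}{293} \approx -0.91126$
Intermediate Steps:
$U = 4$ ($U = 0 + 4 = 4$)
$r{\left(G \right)} = 4 + 2 G$ ($r{\left(G \right)} = 2 G + 4 = 4 + 2 G$)
$\frac{793 + r{\left(2 \right)}}{J{\left(-47 \right)} - 832} = \frac{793 + \left(4 + 2 \cdot 2\right)}{-47 - 832} = \frac{793 + \left(4 + 4\right)}{-879} = \left(793 + 8\right) \left(- \frac{1}{879}\right) = 801 \left(- \frac{1}{879}\right) = - \frac{267}{293}$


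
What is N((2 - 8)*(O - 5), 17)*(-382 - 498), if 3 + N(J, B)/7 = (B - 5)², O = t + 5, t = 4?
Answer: -868560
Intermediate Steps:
O = 9 (O = 4 + 5 = 9)
N(J, B) = -21 + 7*(-5 + B)² (N(J, B) = -21 + 7*(B - 5)² = -21 + 7*(-5 + B)²)
N((2 - 8)*(O - 5), 17)*(-382 - 498) = (-21 + 7*(-5 + 17)²)*(-382 - 498) = (-21 + 7*12²)*(-880) = (-21 + 7*144)*(-880) = (-21 + 1008)*(-880) = 987*(-880) = -868560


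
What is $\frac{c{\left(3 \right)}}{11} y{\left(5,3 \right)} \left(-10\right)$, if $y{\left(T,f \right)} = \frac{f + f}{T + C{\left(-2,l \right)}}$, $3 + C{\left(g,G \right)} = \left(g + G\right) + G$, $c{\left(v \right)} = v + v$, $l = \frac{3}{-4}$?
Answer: $\frac{240}{11} \approx 21.818$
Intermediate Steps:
$l = - \frac{3}{4}$ ($l = 3 \left(- \frac{1}{4}\right) = - \frac{3}{4} \approx -0.75$)
$c{\left(v \right)} = 2 v$
$C{\left(g,G \right)} = -3 + g + 2 G$ ($C{\left(g,G \right)} = -3 + \left(\left(g + G\right) + G\right) = -3 + \left(\left(G + g\right) + G\right) = -3 + \left(g + 2 G\right) = -3 + g + 2 G$)
$y{\left(T,f \right)} = \frac{2 f}{- \frac{13}{2} + T}$ ($y{\left(T,f \right)} = \frac{f + f}{T - \frac{13}{2}} = \frac{2 f}{T - \frac{13}{2}} = \frac{2 f}{- \frac{13}{2} + T}$)
$\frac{c{\left(3 \right)}}{11} y{\left(5,3 \right)} \left(-10\right) = \frac{2 \cdot 3}{11} \cdot 4 \cdot 3 \frac{1}{-13 + 2 \cdot 5} \left(-10\right) = 6 \cdot \frac{1}{11} \cdot 4 \cdot 3 \frac{1}{-13 + 10} \left(-10\right) = \frac{6 \cdot 4 \cdot 3 \frac{1}{-3}}{11} \left(-10\right) = \frac{6 \cdot 4 \cdot 3 \left(- \frac{1}{3}\right)}{11} \left(-10\right) = \frac{6}{11} \left(-4\right) \left(-10\right) = \left(- \frac{24}{11}\right) \left(-10\right) = \frac{240}{11}$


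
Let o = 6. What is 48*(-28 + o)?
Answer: -1056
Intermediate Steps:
48*(-28 + o) = 48*(-28 + 6) = 48*(-22) = -1056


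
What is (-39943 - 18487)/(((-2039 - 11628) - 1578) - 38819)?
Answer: 29215/27032 ≈ 1.0808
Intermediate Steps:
(-39943 - 18487)/(((-2039 - 11628) - 1578) - 38819) = -58430/((-13667 - 1578) - 38819) = -58430/(-15245 - 38819) = -58430/(-54064) = -58430*(-1/54064) = 29215/27032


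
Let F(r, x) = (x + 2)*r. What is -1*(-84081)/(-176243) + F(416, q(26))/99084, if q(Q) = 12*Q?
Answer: 3672620957/4365715353 ≈ 0.84124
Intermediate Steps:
F(r, x) = r*(2 + x) (F(r, x) = (2 + x)*r = r*(2 + x))
-1*(-84081)/(-176243) + F(416, q(26))/99084 = -1*(-84081)/(-176243) + (416*(2 + 12*26))/99084 = 84081*(-1/176243) + (416*(2 + 312))*(1/99084) = -84081/176243 + (416*314)*(1/99084) = -84081/176243 + 130624*(1/99084) = -84081/176243 + 32656/24771 = 3672620957/4365715353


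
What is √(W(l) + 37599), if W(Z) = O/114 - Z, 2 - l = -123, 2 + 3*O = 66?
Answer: √121753634/57 ≈ 193.58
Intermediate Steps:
O = 64/3 (O = -⅔ + (⅓)*66 = -⅔ + 22 = 64/3 ≈ 21.333)
l = 125 (l = 2 - 1*(-123) = 2 + 123 = 125)
W(Z) = 32/171 - Z (W(Z) = (64/3)/114 - Z = (64/3)*(1/114) - Z = 32/171 - Z)
√(W(l) + 37599) = √((32/171 - 1*125) + 37599) = √((32/171 - 125) + 37599) = √(-21343/171 + 37599) = √(6408086/171) = √121753634/57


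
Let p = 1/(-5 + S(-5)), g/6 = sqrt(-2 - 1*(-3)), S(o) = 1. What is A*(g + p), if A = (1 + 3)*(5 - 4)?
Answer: 23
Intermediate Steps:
A = 4 (A = 4*1 = 4)
g = 6 (g = 6*sqrt(-2 - 1*(-3)) = 6*sqrt(-2 + 3) = 6*sqrt(1) = 6*1 = 6)
p = -1/4 (p = 1/(-5 + 1) = 1/(-4) = -1/4 ≈ -0.25000)
A*(g + p) = 4*(6 - 1/4) = 4*(23/4) = 23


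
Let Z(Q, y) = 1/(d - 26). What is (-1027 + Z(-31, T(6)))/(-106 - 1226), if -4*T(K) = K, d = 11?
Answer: 7703/9990 ≈ 0.77107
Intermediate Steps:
T(K) = -K/4
Z(Q, y) = -1/15 (Z(Q, y) = 1/(11 - 26) = 1/(-15) = -1/15)
(-1027 + Z(-31, T(6)))/(-106 - 1226) = (-1027 - 1/15)/(-106 - 1226) = -15406/15/(-1332) = -1/1332*(-15406/15) = 7703/9990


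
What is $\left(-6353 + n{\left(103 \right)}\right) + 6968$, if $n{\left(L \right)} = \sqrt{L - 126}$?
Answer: $615 + i \sqrt{23} \approx 615.0 + 4.7958 i$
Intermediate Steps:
$n{\left(L \right)} = \sqrt{-126 + L}$
$\left(-6353 + n{\left(103 \right)}\right) + 6968 = \left(-6353 + \sqrt{-126 + 103}\right) + 6968 = \left(-6353 + \sqrt{-23}\right) + 6968 = \left(-6353 + i \sqrt{23}\right) + 6968 = 615 + i \sqrt{23}$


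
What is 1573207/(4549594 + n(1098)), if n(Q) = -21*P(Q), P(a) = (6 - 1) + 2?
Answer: 1573207/4549447 ≈ 0.34580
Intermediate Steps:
P(a) = 7 (P(a) = 5 + 2 = 7)
n(Q) = -147 (n(Q) = -21*7 = -147)
1573207/(4549594 + n(1098)) = 1573207/(4549594 - 147) = 1573207/4549447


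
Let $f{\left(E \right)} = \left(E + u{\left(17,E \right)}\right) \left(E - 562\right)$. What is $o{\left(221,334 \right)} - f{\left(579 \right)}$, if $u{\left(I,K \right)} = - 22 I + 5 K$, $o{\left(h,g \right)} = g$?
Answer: $-52366$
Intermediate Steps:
$f{\left(E \right)} = \left(-562 + E\right) \left(-374 + 6 E\right)$ ($f{\left(E \right)} = \left(E + \left(\left(-22\right) 17 + 5 E\right)\right) \left(E - 562\right) = \left(E + \left(-374 + 5 E\right)\right) \left(-562 + E\right) = \left(-374 + 6 E\right) \left(-562 + E\right) = \left(-562 + E\right) \left(-374 + 6 E\right)$)
$o{\left(221,334 \right)} - f{\left(579 \right)} = 334 - \left(210188 - 2168934 + 6 \cdot 579^{2}\right) = 334 - \left(210188 - 2168934 + 6 \cdot 335241\right) = 334 - \left(210188 - 2168934 + 2011446\right) = 334 - 52700 = -52366$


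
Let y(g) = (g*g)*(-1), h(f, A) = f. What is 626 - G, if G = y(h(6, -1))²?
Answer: -670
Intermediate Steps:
y(g) = -g² (y(g) = g²*(-1) = -g²)
G = 1296 (G = (-1*6²)² = (-1*36)² = (-36)² = 1296)
626 - G = 626 - 1*1296 = 626 - 1296 = -670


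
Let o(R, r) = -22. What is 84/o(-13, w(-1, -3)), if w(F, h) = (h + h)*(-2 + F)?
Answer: -42/11 ≈ -3.8182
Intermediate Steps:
w(F, h) = 2*h*(-2 + F) (w(F, h) = (2*h)*(-2 + F) = 2*h*(-2 + F))
84/o(-13, w(-1, -3)) = 84/(-22) = 84*(-1/22) = -42/11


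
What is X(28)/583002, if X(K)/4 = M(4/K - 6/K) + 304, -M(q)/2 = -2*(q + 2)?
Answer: 4364/2040507 ≈ 0.0021387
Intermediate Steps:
M(q) = 8 + 4*q (M(q) = -(-4)*(q + 2) = -(-4)*(2 + q) = -2*(-4 - 2*q) = 8 + 4*q)
X(K) = 1248 - 32/K (X(K) = 4*((8 + 4*(4/K - 6/K)) + 304) = 4*((8 + 4*(-2/K)) + 304) = 4*((8 - 8/K) + 304) = 4*(312 - 8/K) = 1248 - 32/K)
X(28)/583002 = (1248 - 32/28)/583002 = (1248 - 32*1/28)*(1/583002) = (1248 - 8/7)*(1/583002) = (8728/7)*(1/583002) = 4364/2040507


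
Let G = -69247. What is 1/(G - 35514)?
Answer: -1/104761 ≈ -9.5455e-6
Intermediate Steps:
1/(G - 35514) = 1/(-69247 - 35514) = 1/(-104761) = -1/104761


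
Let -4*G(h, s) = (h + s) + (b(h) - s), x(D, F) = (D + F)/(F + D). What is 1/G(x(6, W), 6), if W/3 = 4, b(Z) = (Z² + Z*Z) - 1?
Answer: -2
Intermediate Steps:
b(Z) = -1 + 2*Z² (b(Z) = (Z² + Z²) - 1 = 2*Z² - 1 = -1 + 2*Z²)
W = 12 (W = 3*4 = 12)
x(D, F) = 1 (x(D, F) = (D + F)/(D + F) = 1)
G(h, s) = ¼ - h²/2 - h/4 (G(h, s) = -((h + s) + ((-1 + 2*h²) - s))/4 = -((h + s) + (-1 - s + 2*h²))/4 = -(-1 + h + 2*h²)/4 = ¼ - h²/2 - h/4)
1/G(x(6, W), 6) = 1/(¼ - ½*1² - ¼*1) = 1/(¼ - ½*1 - ¼) = 1/(¼ - ½ - ¼) = 1/(-½) = -2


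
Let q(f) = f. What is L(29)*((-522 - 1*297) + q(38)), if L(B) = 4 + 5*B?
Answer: -116369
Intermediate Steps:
L(29)*((-522 - 1*297) + q(38)) = (4 + 5*29)*((-522 - 1*297) + 38) = (4 + 145)*((-522 - 297) + 38) = 149*(-819 + 38) = 149*(-781) = -116369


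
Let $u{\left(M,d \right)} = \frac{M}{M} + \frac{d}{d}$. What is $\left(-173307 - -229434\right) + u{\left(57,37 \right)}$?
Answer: $56129$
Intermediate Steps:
$u{\left(M,d \right)} = 2$ ($u{\left(M,d \right)} = 1 + 1 = 2$)
$\left(-173307 - -229434\right) + u{\left(57,37 \right)} = \left(-173307 - -229434\right) + 2 = \left(-173307 + 229434\right) + 2 = 56127 + 2 = 56129$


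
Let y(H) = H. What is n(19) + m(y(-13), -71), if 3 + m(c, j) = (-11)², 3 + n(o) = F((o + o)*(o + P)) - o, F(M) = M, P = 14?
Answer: 1350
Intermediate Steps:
n(o) = -3 - o + 2*o*(14 + o) (n(o) = -3 + ((o + o)*(o + 14) - o) = -3 + ((2*o)*(14 + o) - o) = -3 + (2*o*(14 + o) - o) = -3 + (-o + 2*o*(14 + o)) = -3 - o + 2*o*(14 + o))
m(c, j) = 118 (m(c, j) = -3 + (-11)² = -3 + 121 = 118)
n(19) + m(y(-13), -71) = (-3 - 1*19 + 2*19*(14 + 19)) + 118 = (-3 - 19 + 2*19*33) + 118 = (-3 - 19 + 1254) + 118 = 1232 + 118 = 1350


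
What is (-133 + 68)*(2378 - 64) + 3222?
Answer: -147188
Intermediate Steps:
(-133 + 68)*(2378 - 64) + 3222 = -65*2314 + 3222 = -150410 + 3222 = -147188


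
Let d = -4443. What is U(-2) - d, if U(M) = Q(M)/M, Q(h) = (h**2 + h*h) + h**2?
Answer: 4437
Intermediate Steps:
Q(h) = 3*h**2 (Q(h) = (h**2 + h**2) + h**2 = 2*h**2 + h**2 = 3*h**2)
U(M) = 3*M (U(M) = (3*M**2)/M = 3*M)
U(-2) - d = 3*(-2) - 1*(-4443) = -6 + 4443 = 4437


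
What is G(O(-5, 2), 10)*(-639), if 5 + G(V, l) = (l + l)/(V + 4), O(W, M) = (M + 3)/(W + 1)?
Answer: -15975/11 ≈ -1452.3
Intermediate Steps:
O(W, M) = (3 + M)/(1 + W)
G(V, l) = -5 + 2*l/(4 + V) (G(V, l) = -5 + (l + l)/(V + 4) = -5 + (2*l)/(4 + V) = -5 + 2*l/(4 + V))
G(O(-5, 2), 10)*(-639) = ((-20 - 5*(3 + 2)/(1 - 5) + 2*10)/(4 + (3 + 2)/(1 - 5)))*(-639) = ((-20 - 5*5/(-4) + 20)/(4 + 5/(-4)))*(-639) = ((-20 - (-5)*5/4 + 20)/(4 - 1/4*5))*(-639) = ((-20 - 5*(-5/4) + 20)/(4 - 5/4))*(-639) = ((-20 + 25/4 + 20)/(11/4))*(-639) = ((4/11)*(25/4))*(-639) = (25/11)*(-639) = -15975/11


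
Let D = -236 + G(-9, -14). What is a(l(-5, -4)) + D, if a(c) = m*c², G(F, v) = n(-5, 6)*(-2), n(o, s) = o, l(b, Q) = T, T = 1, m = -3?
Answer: -229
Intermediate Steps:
l(b, Q) = 1
G(F, v) = 10 (G(F, v) = -5*(-2) = 10)
a(c) = -3*c²
D = -226 (D = -236 + 10 = -226)
a(l(-5, -4)) + D = -3*1² - 226 = -3*1 - 226 = -3 - 226 = -229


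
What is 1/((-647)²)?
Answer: 1/418609 ≈ 2.3889e-6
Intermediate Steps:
1/((-647)²) = 1/418609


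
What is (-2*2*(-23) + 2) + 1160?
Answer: 1254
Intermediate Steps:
(-2*2*(-23) + 2) + 1160 = (-4*(-23) + 2) + 1160 = (92 + 2) + 1160 = 94 + 1160 = 1254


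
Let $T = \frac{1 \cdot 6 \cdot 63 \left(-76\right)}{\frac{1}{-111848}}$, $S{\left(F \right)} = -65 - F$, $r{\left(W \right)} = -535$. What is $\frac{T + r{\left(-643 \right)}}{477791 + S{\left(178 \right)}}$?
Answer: $\frac{3213168809}{477548} \approx 6728.5$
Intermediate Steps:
$T = 3213169344$ ($T = \frac{6 \cdot 63 \left(-76\right)}{- \frac{1}{111848}} = 378 \left(-76\right) \left(-111848\right) = \left(-28728\right) \left(-111848\right) = 3213169344$)
$\frac{T + r{\left(-643 \right)}}{477791 + S{\left(178 \right)}} = \frac{3213169344 - 535}{477791 - 243} = \frac{3213168809}{477791 - 243} = \frac{3213168809}{477548}$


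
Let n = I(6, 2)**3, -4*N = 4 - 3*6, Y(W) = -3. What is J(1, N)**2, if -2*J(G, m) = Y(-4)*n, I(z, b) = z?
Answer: 104976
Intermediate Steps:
N = 7/2 (N = -(4 - 3*6)/4 = -(4 - 18)/4 = -1/4*(-14) = 7/2 ≈ 3.5000)
n = 216 (n = 6**3 = 216)
J(G, m) = 324 (J(G, m) = -(-3)*216/2 = -1/2*(-648) = 324)
J(1, N)**2 = 324**2 = 104976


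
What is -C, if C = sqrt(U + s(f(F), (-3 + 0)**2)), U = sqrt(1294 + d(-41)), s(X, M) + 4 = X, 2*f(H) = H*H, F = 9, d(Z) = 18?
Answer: -sqrt(146 + 16*sqrt(82))/2 ≈ -8.5277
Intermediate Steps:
f(H) = H**2/2 (f(H) = (H*H)/2 = H**2/2)
s(X, M) = -4 + X
U = 4*sqrt(82) (U = sqrt(1294 + 18) = sqrt(1312) = 4*sqrt(82) ≈ 36.222)
C = sqrt(73/2 + 4*sqrt(82)) (C = sqrt(4*sqrt(82) + (-4 + (1/2)*9**2)) = sqrt(4*sqrt(82) + (-4 + (1/2)*81)) = sqrt(4*sqrt(82) + (-4 + 81/2)) = sqrt(4*sqrt(82) + 73/2) = sqrt(73/2 + 4*sqrt(82)) ≈ 8.5277)
-C = -sqrt(146 + 16*sqrt(82))/2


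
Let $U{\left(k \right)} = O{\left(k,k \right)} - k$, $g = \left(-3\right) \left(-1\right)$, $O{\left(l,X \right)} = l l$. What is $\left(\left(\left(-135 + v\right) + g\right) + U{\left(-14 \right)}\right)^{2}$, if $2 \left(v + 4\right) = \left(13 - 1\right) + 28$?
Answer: $8836$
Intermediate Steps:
$O{\left(l,X \right)} = l^{2}$
$g = 3$
$U{\left(k \right)} = k^{2} - k$
$v = 16$ ($v = -4 + \frac{\left(13 - 1\right) + 28}{2} = -4 + \frac{12 + 28}{2} = -4 + \frac{1}{2} \cdot 40 = -4 + 20 = 16$)
$\left(\left(\left(-135 + v\right) + g\right) + U{\left(-14 \right)}\right)^{2} = \left(\left(\left(-135 + 16\right) + 3\right) - 14 \left(-1 - 14\right)\right)^{2} = \left(\left(-119 + 3\right) - -210\right)^{2} = \left(-116 + 210\right)^{2} = 94^{2} = 8836$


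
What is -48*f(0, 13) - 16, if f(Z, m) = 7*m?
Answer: -4384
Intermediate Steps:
-48*f(0, 13) - 16 = -336*13 - 16 = -48*91 - 16 = -4368 - 16 = -4384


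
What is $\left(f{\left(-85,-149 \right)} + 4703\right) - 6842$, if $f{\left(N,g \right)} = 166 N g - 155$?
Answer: $2100096$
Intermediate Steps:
$f{\left(N,g \right)} = -155 + 166 N g$ ($f{\left(N,g \right)} = 166 N g - 155 = -155 + 166 N g$)
$\left(f{\left(-85,-149 \right)} + 4703\right) - 6842 = \left(\left(-155 + 166 \left(-85\right) \left(-149\right)\right) + 4703\right) - 6842 = \left(\left(-155 + 2102390\right) + 4703\right) - 6842 = \left(2102235 + 4703\right) - 6842 = 2106938 - 6842 = 2100096$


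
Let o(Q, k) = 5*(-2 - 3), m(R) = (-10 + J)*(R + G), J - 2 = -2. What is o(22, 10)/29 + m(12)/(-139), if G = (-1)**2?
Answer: 295/4031 ≈ 0.073183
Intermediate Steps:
G = 1
J = 0 (J = 2 - 2 = 0)
m(R) = -10 - 10*R (m(R) = (-10 + 0)*(R + 1) = -10*(1 + R) = -10 - 10*R)
o(Q, k) = -25 (o(Q, k) = 5*(-5) = -25)
o(22, 10)/29 + m(12)/(-139) = -25/29 + (-10 - 10*12)/(-139) = -25*1/29 + (-10 - 120)*(-1/139) = -25/29 - 130*(-1/139) = -25/29 + 130/139 = 295/4031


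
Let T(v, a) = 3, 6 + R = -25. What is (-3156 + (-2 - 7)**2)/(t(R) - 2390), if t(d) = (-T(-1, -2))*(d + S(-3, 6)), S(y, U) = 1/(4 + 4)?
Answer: 24600/18379 ≈ 1.3385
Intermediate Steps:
R = -31 (R = -6 - 25 = -31)
S(y, U) = 1/8
t(d) = -3/8 - 3*d (t(d) = (-1*3)*(d + 1/8) = -3*(1/8 + d) = -3/8 - 3*d)
(-3156 + (-2 - 7)**2)/(t(R) - 2390) = (-3156 + (-2 - 7)**2)/((-3/8 - 3*(-31)) - 2390) = (-3156 + (-9)**2)/((-3/8 + 93) - 2390) = (-3156 + 81)/(741/8 - 2390) = -3075/(-18379/8) = -3075*(-8/18379) = 24600/18379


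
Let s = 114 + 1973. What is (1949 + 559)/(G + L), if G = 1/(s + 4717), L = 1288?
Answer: 17064432/8763553 ≈ 1.9472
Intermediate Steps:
s = 2087
G = 1/6804 (G = 1/(2087 + 4717) = 1/6804 ≈ 0.00014697)
(1949 + 559)/(G + L) = (1949 + 559)/(1/6804 + 1288) = 2508/(8763553/6804) = 2508*(6804/8763553) = 17064432/8763553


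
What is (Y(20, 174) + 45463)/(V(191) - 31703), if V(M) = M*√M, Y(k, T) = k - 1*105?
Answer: -719309367/499056169 - 4333599*√191/499056169 ≈ -1.5613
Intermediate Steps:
Y(k, T) = -105 + k (Y(k, T) = k - 105 = -105 + k)
V(M) = M^(3/2)
(Y(20, 174) + 45463)/(V(191) - 31703) = ((-105 + 20) + 45463)/(191^(3/2) - 31703) = (-85 + 45463)/(191*√191 - 31703) = 45378/(-31703 + 191*√191)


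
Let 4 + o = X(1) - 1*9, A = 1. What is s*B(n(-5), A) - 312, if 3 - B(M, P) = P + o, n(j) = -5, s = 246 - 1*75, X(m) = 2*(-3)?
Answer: 3279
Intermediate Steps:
X(m) = -6
s = 171 (s = 246 - 75 = 171)
o = -19 (o = -4 + (-6 - 1*9) = -4 + (-6 - 9) = -4 - 15 = -19)
B(M, P) = 22 - P (B(M, P) = 3 - (P - 19) = 3 - (-19 + P) = 3 + (19 - P) = 22 - P)
s*B(n(-5), A) - 312 = 171*(22 - 1*1) - 312 = 171*(22 - 1) - 312 = 171*21 - 312 = 3591 - 312 = 3279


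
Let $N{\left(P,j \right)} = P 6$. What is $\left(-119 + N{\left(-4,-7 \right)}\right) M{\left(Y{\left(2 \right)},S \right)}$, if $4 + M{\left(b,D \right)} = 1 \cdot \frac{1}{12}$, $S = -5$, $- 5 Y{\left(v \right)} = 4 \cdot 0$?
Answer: $\frac{6721}{12} \approx 560.08$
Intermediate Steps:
$Y{\left(v \right)} = 0$ ($Y{\left(v \right)} = - \frac{4 \cdot 0}{5} = \left(- \frac{1}{5}\right) 0 = 0$)
$N{\left(P,j \right)} = 6 P$
$M{\left(b,D \right)} = - \frac{47}{12}$ ($M{\left(b,D \right)} = -4 + 1 \cdot \frac{1}{12} = -4 + \frac{1}{12} = - \frac{47}{12}$)
$\left(-119 + N{\left(-4,-7 \right)}\right) M{\left(Y{\left(2 \right)},S \right)} = \left(-119 + 6 \left(-4\right)\right) \left(- \frac{47}{12}\right) = \left(-119 - 24\right) \left(- \frac{47}{12}\right) = \left(-143\right) \left(- \frac{47}{12}\right) = \frac{6721}{12}$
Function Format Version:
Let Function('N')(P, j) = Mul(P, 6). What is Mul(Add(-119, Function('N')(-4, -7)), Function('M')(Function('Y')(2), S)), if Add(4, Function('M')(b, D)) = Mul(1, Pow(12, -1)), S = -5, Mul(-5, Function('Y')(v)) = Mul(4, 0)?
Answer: Rational(6721, 12) ≈ 560.08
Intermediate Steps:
Function('Y')(v) = 0 (Function('Y')(v) = Mul(Rational(-1, 5), Mul(4, 0)) = Mul(Rational(-1, 5), 0) = 0)
Function('N')(P, j) = Mul(6, P)
Function('M')(b, D) = Rational(-47, 12) (Function('M')(b, D) = Add(-4, Mul(1, Pow(12, -1))) = Add(-4, Mul(1, Rational(1, 12))) = Add(-4, Rational(1, 12)) = Rational(-47, 12))
Mul(Add(-119, Function('N')(-4, -7)), Function('M')(Function('Y')(2), S)) = Mul(Add(-119, Mul(6, -4)), Rational(-47, 12)) = Mul(Add(-119, -24), Rational(-47, 12)) = Mul(-143, Rational(-47, 12)) = Rational(6721, 12)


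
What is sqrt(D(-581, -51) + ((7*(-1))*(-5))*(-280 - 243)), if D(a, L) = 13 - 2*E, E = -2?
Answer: 12*I*sqrt(127) ≈ 135.23*I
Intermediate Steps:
D(a, L) = 17 (D(a, L) = 13 - 2*(-2) = 13 + 4 = 17)
sqrt(D(-581, -51) + ((7*(-1))*(-5))*(-280 - 243)) = sqrt(17 + ((7*(-1))*(-5))*(-280 - 243)) = sqrt(17 - 7*(-5)*(-523)) = sqrt(17 + 35*(-523)) = sqrt(17 - 18305) = sqrt(-18288) = 12*I*sqrt(127)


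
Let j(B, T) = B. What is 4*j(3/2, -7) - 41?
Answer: -35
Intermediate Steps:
4*j(3/2, -7) - 41 = 4*(3/2) - 41 = 6 - 41 = -35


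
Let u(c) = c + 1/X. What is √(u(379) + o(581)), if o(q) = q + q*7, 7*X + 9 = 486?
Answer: √127087958/159 ≈ 70.901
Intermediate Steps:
X = 477/7 (X = -9/7 + (⅐)*486 = -9/7 + 486/7 = 477/7 ≈ 68.143)
u(c) = 7/477 + c (u(c) = c + 1/(477/7) = c + 7/477 = 7/477 + c)
o(q) = 8*q (o(q) = q + 7*q = 8*q)
√(u(379) + o(581)) = √((7/477 + 379) + 8*581) = √(180790/477 + 4648) = √(2397886/477) = √127087958/159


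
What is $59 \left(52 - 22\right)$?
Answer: $1770$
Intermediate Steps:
$59 \left(52 - 22\right) = 59 \cdot 30 = 1770$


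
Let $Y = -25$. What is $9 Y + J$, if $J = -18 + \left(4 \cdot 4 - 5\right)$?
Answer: $-232$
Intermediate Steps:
$J = -7$ ($J = -18 + \left(16 - 5\right) = -18 + 11 = -7$)
$9 Y + J = 9 \left(-25\right) - 7 = -225 - 7 = -232$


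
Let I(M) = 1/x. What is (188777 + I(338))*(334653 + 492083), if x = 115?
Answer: 17947906142016/115 ≈ 1.5607e+11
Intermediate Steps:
I(M) = 1/115
(188777 + I(338))*(334653 + 492083) = (188777 + 1/115)*(334653 + 492083) = (21709356/115)*826736 = 17947906142016/115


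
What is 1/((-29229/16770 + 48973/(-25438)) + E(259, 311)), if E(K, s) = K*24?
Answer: 35549605/220845944304 ≈ 0.00016097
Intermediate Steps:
E(K, s) = 24*K
1/((-29229/16770 + 48973/(-25438)) + E(259, 311)) = 1/((-29229/16770 + 48973/(-25438)) + 24*259) = 1/((-29229*1/16770 + 48973*(-1/25438)) + 6216) = 1/((-9743/5590 - 48973/25438) + 6216) = 1/(-130400376/35549605 + 6216) = 1/(220845944304/35549605) = 35549605/220845944304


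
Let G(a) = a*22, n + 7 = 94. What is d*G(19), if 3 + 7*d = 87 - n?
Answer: -1254/7 ≈ -179.14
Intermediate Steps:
n = 87 (n = -7 + 94 = 87)
d = -3/7 (d = -3/7 + (87 - 1*87)/7 = -3/7 + (87 - 87)/7 = -3/7 + (1/7)*0 = -3/7 + 0 = -3/7 ≈ -0.42857)
G(a) = 22*a
d*G(19) = -66*19/7 = -3/7*418 = -1254/7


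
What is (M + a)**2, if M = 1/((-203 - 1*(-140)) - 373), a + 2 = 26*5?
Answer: 3114421249/190096 ≈ 16383.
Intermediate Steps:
a = 128 (a = -2 + 26*5 = -2 + 130 = 128)
M = -1/436 (M = 1/((-203 + 140) - 373) = 1/(-63 - 373) = 1/(-436) = -1/436 ≈ -0.0022936)
(M + a)**2 = (-1/436 + 128)**2 = (55807/436)**2 = 3114421249/190096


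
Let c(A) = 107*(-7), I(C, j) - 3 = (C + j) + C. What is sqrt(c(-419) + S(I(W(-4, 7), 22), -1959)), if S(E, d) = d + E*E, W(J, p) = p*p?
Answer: sqrt(12421) ≈ 111.45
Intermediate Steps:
W(J, p) = p**2
I(C, j) = 3 + j + 2*C (I(C, j) = 3 + ((C + j) + C) = 3 + (j + 2*C) = 3 + j + 2*C)
c(A) = -749
S(E, d) = d + E**2
sqrt(c(-419) + S(I(W(-4, 7), 22), -1959)) = sqrt(-749 + (-1959 + (3 + 22 + 2*7**2)**2)) = sqrt(-749 + (-1959 + (3 + 22 + 2*49)**2)) = sqrt(-749 + (-1959 + (3 + 22 + 98)**2)) = sqrt(-749 + (-1959 + 123**2)) = sqrt(-749 + (-1959 + 15129)) = sqrt(-749 + 13170) = sqrt(12421)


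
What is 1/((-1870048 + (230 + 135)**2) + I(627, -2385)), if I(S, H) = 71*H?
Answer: -1/1906158 ≈ -5.2462e-7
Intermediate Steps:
1/((-1870048 + (230 + 135)**2) + I(627, -2385)) = 1/((-1870048 + (230 + 135)**2) + 71*(-2385)) = 1/((-1870048 + 365**2) - 169335) = 1/((-1870048 + 133225) - 169335) = 1/(-1736823 - 169335) = 1/(-1906158) = -1/1906158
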